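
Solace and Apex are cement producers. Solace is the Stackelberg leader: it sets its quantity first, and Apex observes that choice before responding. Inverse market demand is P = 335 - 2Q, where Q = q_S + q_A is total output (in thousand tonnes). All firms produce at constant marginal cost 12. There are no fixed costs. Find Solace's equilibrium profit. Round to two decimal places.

6520.56

Solve by backward induction. Given q_S, the follower Apex maximises π_A = (335 - 2q_S - 2q_A)q_A - 12q_A.
Follower FOC: 323 - 2q_S - 4q_A = 0, so q_A(q_S) = (323 - 2q_S)/4.
The leader anticipates this reaction. Substituting into P = 335 - 2Q gives P = 347/2 - q_S, so π_S = (347/2 - q_S)q_S - 12q_S.
The leader's first-order condition 323/2 - 2q_S = 0 yields q_S = 323/4.
Then q_A = (323 - 2·(323/4))/4 = 323/8.
Price P = 335 - 2·(969/8) = 371/4.
Solace's profit: (371/4 - 12)·(323/4) = 6520.5625.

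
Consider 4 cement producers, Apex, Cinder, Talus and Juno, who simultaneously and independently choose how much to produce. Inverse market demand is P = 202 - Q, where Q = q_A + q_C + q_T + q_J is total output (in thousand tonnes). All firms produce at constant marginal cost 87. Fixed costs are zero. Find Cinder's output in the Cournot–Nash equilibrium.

A representative firm's profit is π_i = q_i(202 - Q) - 87q_i.
First-order condition (treating rivals' output as given): 115 - 2q_i - Σ_{j≠i} q_j = 0.
With identical firms every q_j equals q_i, so Σ_{j≠i} q_j = 3q_i and 115 = 5q_i, giving q_i = 23.

23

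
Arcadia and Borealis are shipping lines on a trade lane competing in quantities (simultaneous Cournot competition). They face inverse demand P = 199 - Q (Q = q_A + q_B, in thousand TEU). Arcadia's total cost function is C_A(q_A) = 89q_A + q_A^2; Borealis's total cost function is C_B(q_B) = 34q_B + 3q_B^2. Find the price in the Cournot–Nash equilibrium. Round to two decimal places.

158.19

Arcadia's profit: π_A = (199 - Q)q_A - (89q_A + q_A²). Setting ∂π_A/∂q_A = 0: 110 - 4q_A - (q_B) = 0.
Borealis's profit: π_B = (199 - Q)q_B - (34q_B + 3q_B²). Setting ∂π_B/∂q_B = 0: 165 - 8q_B - (q_A) = 0.
Best responses: q_A = (110 - q_B)/4, q_B = (165 - q_A)/8.
Solving the pair: q_A = 715/31, q_B = 550/31.
Total output Q = 1265/31, so price P = 199 - 1265/31 = 158.1935.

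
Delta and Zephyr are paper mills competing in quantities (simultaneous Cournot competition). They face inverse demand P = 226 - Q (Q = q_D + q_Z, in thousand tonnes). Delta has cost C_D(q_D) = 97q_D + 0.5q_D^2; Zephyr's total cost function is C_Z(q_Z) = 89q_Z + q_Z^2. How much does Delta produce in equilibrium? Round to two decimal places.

Delta's profit: π_D = (226 - Q)q_D - (97q_D + (1/2)q_D²). Setting ∂π_D/∂q_D = 0: 129 - 3q_D - (q_Z) = 0.
Zephyr's profit: π_Z = (226 - Q)q_Z - (89q_Z + q_Z²). Setting ∂π_Z/∂q_Z = 0: 137 - 4q_Z - (q_D) = 0.
So q_D = (129 - q_Z)/3 and q_Z = (137 - q_D)/4.
Substituting one into the other gives q_D = 379/11 and q_Z = 282/11.

34.45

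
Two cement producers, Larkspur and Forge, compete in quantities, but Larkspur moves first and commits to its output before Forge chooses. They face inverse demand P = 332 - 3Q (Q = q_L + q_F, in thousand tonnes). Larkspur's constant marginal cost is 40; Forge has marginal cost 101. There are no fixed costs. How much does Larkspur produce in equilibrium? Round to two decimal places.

58.83

The follower Forge best-responds to any q_L: π_F = (332 - 3Q)q_F - 101q_F.
Setting the follower's marginal profit to zero, 231 - 3q_L - 6q_F = 0, i.e. q_F = (231 - 3q_L)/6.
Larkspur substitutes q_F(q_L) into its own profit: π_L = q_L(332 - 3q_L - (231 - 3q_L)/2) - 40q_L = (433/2 - (3/2)q_L)q_L - 40q_L.
Leader FOC: 353/2 - 3q_L = 0, so q_L = 353/6.
Then q_F = (231 - 3·(353/6))/6 = 109/12.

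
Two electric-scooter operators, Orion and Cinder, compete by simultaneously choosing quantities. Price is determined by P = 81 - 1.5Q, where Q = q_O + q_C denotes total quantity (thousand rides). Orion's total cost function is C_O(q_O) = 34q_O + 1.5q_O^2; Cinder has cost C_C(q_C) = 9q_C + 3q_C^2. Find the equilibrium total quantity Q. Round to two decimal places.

13.07

Orion's profit: π_O = (81 - 1.5Q)q_O - (34q_O + (3/2)q_O²). Setting ∂π_O/∂q_O = 0: 47 - 6q_O - (3/2)(q_C) = 0.
Cinder's profit: π_C = (81 - 1.5Q)q_C - (9q_C + 3q_C²). Setting ∂π_C/∂q_C = 0: 72 - 9q_C - (3/2)(q_O) = 0.
So q_O = (47 - (3/2)q_C)/6 and q_C = (72 - (3/2)q_O)/9.
Substituting one into the other gives q_O = 140/23 and q_C = 482/69.
Total output Q = 140/23 + 482/69 = 902/69.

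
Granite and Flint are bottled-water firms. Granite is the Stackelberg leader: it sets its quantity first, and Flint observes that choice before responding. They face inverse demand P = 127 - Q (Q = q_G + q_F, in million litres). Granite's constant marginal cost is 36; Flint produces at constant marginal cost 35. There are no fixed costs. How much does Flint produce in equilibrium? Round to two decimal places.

23.50

Solve by backward induction. Given q_G, the follower Flint maximises π_F = (127 - q_G - q_F)q_F - 35q_F.
Follower FOC: 92 - q_G - 2q_F = 0, so q_F(q_G) = (92 - q_G)/2.
Granite substitutes q_F(q_G) into its own profit: π_G = q_G(127 - q_G - (92 - q_G)/2) - 36q_G = (81 - (1/2)q_G)q_G - 36q_G.
Leader FOC: 45 - q_G = 0, so q_G = 45.
Then q_F = (92 - 45)/2 = 47/2.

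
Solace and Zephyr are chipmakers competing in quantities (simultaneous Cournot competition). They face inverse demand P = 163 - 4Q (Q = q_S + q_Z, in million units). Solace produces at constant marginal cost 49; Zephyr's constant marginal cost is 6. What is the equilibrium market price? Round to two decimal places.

Solace's profit: π_S = (163 - 4Q)q_S - (49q_S). Setting ∂π_S/∂q_S = 0: 114 - 8q_S - 4(q_Z) = 0.
Zephyr's first-order condition: 157 - 8q_Z - 4(q_S) = 0.
So q_S = (114 - 4q_Z)/8 and q_Z = (157 - 4q_S)/8.
Substituting one into the other gives q_S = 71/12 and q_Z = 50/3.
Total output Q = 271/12, so price P = 163 - 4·(271/12) = 218/3.

72.67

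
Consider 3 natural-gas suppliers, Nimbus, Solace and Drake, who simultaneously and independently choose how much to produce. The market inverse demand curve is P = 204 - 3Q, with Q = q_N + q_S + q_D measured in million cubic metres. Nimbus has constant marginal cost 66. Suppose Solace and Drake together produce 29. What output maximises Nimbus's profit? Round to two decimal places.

8.50

With rivals' combined output fixed at 29, Nimbus's profit is π_N = (204 - 3·29 - 3q_N)q_N - (66q_N) = (117 - 3q_N)q_N - (66q_N).
∂π_N/∂q_N = 51 - 6q_N = 0, so q_N = 17/2.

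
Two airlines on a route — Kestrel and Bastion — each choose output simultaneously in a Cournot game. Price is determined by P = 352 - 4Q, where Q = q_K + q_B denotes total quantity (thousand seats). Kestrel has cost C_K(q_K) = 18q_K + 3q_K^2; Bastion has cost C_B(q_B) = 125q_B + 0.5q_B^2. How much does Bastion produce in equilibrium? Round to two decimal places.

16.75

Kestrel's profit: π_K = (352 - 4Q)q_K - (18q_K + 3q_K²). Setting ∂π_K/∂q_K = 0: 334 - 14q_K - 4(q_B) = 0.
Bastion's first-order condition: 227 - 9q_B - 4(q_K) = 0.
Rearranging gives the reaction functions q_K = (334 - 4q_B)/14 and q_B = (227 - 4q_K)/9.
Solving the pair: q_K = 1049/55, q_B = 921/55.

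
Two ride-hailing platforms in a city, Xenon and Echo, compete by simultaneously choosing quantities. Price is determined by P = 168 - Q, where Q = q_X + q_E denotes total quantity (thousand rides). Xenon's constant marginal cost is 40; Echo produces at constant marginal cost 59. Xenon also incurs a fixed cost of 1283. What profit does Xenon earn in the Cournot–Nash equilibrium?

Xenon's profit: π_X = (168 - Q)q_X - (40q_X). Setting ∂π_X/∂q_X = 0: 128 - 2q_X - (q_E) = 0.
Echo's profit: π_E = (168 - Q)q_E - (59q_E). Setting ∂π_E/∂q_E = 0: 109 - 2q_E - (q_X) = 0.
Rearranging gives the reaction functions q_X = (128 - q_E)/2 and q_E = (109 - q_X)/2.
Substituting one into the other gives q_X = 49 and q_E = 30.
Price P = 168 - 79 = 89.
Xenon's profit: (89 - 40)·49 - 1283 = 1118.

1118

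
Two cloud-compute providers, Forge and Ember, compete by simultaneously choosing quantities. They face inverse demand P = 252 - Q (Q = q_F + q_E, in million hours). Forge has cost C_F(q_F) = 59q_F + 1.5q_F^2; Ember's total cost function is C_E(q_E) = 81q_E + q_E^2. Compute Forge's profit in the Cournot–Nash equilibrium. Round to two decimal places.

Forge's profit: π_F = (252 - Q)q_F - (59q_F + (3/2)q_F²). Setting ∂π_F/∂q_F = 0: 193 - 5q_F - (q_E) = 0.
Ember's first-order condition: 171 - 4q_E - (q_F) = 0.
Rearranging gives the reaction functions q_F = (193 - q_E)/5 and q_E = (171 - q_F)/4.
Solving the pair: q_F = 601/19, q_E = 662/19.
Price P = 252 - 1263/19 = 185.5263.
Forge's profit: 185.5263·(601/19) - 59·(601/19) - (3/2)(601/19)² = 2501.3920.

2501.39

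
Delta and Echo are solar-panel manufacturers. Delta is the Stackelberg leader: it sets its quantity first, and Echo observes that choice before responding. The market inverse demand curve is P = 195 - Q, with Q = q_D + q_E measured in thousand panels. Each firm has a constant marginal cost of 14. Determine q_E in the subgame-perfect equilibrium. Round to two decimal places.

45.25

Solve by backward induction. Given q_D, the follower Echo maximises π_E = (195 - q_D - q_E)q_E - 14q_E.
∂π_E/∂q_E = 181 - q_D - 2q_E = 0 gives the reaction function q_E = (181 - q_D)/2.
Delta substitutes q_E(q_D) into its own profit: π_D = q_D(195 - q_D - (181 - q_D)/2) - 14q_D = (209/2 - (1/2)q_D)q_D - 14q_D.
Maximising: ∂π_D/∂q_D = 181/2 - q_D = 0, giving q_D = 181/2.
Then q_E = (181 - 181/2)/2 = 181/4.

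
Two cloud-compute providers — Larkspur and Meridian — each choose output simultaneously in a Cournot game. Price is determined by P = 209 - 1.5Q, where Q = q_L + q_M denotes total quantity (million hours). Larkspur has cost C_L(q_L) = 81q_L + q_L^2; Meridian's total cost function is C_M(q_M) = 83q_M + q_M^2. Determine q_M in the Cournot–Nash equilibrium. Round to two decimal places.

19.25

Larkspur's profit: π_L = (209 - 1.5Q)q_L - (81q_L + q_L²). Setting ∂π_L/∂q_L = 0: 128 - 5q_L - (3/2)(q_M) = 0.
Meridian's first-order condition: 126 - 5q_M - (3/2)(q_L) = 0.
So q_L = (128 - (3/2)q_M)/5 and q_M = (126 - (3/2)q_L)/5.
Solving the pair: q_L = 1804/91, q_M = 1752/91.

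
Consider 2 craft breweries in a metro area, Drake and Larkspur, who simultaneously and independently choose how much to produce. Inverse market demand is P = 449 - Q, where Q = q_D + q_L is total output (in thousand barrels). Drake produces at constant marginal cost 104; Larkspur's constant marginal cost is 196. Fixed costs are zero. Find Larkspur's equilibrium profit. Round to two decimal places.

Drake's profit: π_D = (449 - Q)q_D - (104q_D). Setting ∂π_D/∂q_D = 0: 345 - 2q_D - (q_L) = 0.
Larkspur's first-order condition: 253 - 2q_L - (q_D) = 0.
So q_D = (345 - q_L)/2 and q_L = (253 - q_D)/2.
Solving the pair: q_D = 437/3, q_L = 161/3.
Price P = 449 - 598/3 = 749/3.
Larkspur's profit: (749/3 - 196)·(161/3) = 2880.1111.

2880.11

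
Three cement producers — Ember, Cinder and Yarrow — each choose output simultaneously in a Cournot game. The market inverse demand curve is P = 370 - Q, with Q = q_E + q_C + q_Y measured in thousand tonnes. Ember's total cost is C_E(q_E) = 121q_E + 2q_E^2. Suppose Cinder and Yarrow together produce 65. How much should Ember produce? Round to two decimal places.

With rivals' combined output fixed at 65, Ember's profit is π_E = (370 - 65 - q_E)q_E - (121q_E + 2q_E²) = (305 - q_E)q_E - (121q_E + 2q_E²).
∂π_E/∂q_E = 184 - 6q_E = 0, so q_E = 92/3.

30.67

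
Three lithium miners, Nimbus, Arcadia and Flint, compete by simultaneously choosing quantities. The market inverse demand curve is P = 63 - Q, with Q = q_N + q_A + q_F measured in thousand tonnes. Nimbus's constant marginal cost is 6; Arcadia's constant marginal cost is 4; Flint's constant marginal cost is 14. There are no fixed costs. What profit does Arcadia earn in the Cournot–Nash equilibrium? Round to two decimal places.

315.06

Nimbus's profit: π_N = (63 - Q)q_N - (6q_N). Setting ∂π_N/∂q_N = 0: 57 - 2q_N - (q_A + q_F) = 0.
Arcadia's profit: π_A = (63 - Q)q_A - (4q_A). Setting ∂π_A/∂q_A = 0: 59 - 2q_A - (q_N + q_F) = 0.
Flint's first-order condition: 49 - 2q_F - (q_N + q_A) = 0.
Adding the 3 conditions: 165 − 2Q − 2Q = 0, i.e. Q = 165/4.
Back-substituting: q_N = (57 − 165/4) = 63/4, q_A = (59 − 165/4) = 71/4, q_F = (49 − 165/4) = 31/4.
Price P = 63 - 165/4 = 87/4.
Arcadia's profit: (87/4 - 4)·(71/4) = 315.0625.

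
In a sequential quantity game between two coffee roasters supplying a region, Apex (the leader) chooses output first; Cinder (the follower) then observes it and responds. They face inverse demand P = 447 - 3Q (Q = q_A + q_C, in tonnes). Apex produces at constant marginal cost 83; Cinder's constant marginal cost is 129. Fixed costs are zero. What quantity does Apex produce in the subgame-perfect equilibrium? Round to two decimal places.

Solve by backward induction. Given q_A, the follower Cinder maximises π_C = (447 - 3q_A - 3q_C)q_C - 129q_C.
Follower FOC: 318 - 3q_A - 6q_C = 0, so q_C(q_A) = (318 - 3q_A)/6.
Apex substitutes q_C(q_A) into its own profit: π_A = q_A(447 - 3q_A - (318 - 3q_A)/2) - 83q_A = (288 - (3/2)q_A)q_A - 83q_A.
Maximising: ∂π_A/∂q_A = 205 - 3q_A = 0, giving q_A = 205/3.
Then q_C = (318 - 3·(205/3))/6 = 113/6.

68.33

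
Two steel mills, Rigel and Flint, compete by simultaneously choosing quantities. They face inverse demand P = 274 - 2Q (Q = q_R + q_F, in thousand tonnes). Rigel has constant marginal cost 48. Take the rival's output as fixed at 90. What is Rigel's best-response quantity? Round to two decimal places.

With the rival's output fixed at 90, Rigel's profit is π_R = (274 - 2·90 - 2q_R)q_R - (48q_R) = (94 - 2q_R)q_R - (48q_R).
∂π_R/∂q_R = 46 - 4q_R = 0, so q_R = 23/2.

11.50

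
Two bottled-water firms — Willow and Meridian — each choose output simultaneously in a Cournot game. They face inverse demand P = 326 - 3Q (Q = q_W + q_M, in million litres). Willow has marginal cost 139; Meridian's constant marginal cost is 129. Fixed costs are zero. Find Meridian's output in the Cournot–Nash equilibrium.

Willow's profit: π_W = (326 - 3Q)q_W - (139q_W). Setting ∂π_W/∂q_W = 0: 187 - 6q_W - 3(q_M) = 0.
Meridian's profit: π_M = (326 - 3Q)q_M - (129q_M). Setting ∂π_M/∂q_M = 0: 197 - 6q_M - 3(q_W) = 0.
So q_W = (187 - 3q_M)/6 and q_M = (197 - 3q_W)/6.
Substituting one into the other gives q_W = 59/3 and q_M = 23.

23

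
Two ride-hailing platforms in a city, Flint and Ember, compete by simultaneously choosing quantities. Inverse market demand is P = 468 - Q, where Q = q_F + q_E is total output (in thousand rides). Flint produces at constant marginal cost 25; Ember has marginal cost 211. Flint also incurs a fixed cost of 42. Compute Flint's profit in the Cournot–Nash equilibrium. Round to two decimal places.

Flint's profit: π_F = (468 - Q)q_F - (25q_F). Setting ∂π_F/∂q_F = 0: 443 - 2q_F - (q_E) = 0.
Ember's first-order condition: 257 - 2q_E - (q_F) = 0.
So q_F = (443 - q_E)/2 and q_E = (257 - q_F)/2.
Substituting one into the other gives q_F = 629/3 and q_E = 71/3.
Price P = 468 - 700/3 = 704/3.
Flint's profit: (704/3 - 25)·(629/3) - 42 = 43918.1111.

43918.11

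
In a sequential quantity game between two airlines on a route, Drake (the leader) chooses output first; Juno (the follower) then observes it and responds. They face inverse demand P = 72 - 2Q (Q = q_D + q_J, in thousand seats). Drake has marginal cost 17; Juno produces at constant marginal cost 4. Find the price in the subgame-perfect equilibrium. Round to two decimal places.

27.50

The follower Juno best-responds to any q_D: π_J = (72 - 2Q)q_J - 4q_J.
Setting the follower's marginal profit to zero, 68 - 2q_D - 4q_J = 0, i.e. q_J = (68 - 2q_D)/4.
The leader anticipates this reaction. Substituting into P = 72 - 2Q gives P = 38 - q_D, so π_D = (38 - q_D)q_D - 17q_D.
The leader's first-order condition 21 - 2q_D = 0 yields q_D = 21/2.
Then q_J = (68 - 2·(21/2))/4 = 47/4.
Total output Q = 89/4, so price P = 72 - 2·(89/4) = 55/2.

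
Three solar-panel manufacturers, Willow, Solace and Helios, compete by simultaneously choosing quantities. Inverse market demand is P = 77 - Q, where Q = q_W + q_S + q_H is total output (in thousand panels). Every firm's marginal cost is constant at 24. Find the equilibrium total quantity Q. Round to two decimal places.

Each firm earns π_i = (77 - Q)q_i - 24q_i.
First-order condition (treating rivals' output as given): 53 - 2q_i - Σ_{j≠i} q_j = 0.
By symmetry each firm produces the same amount; substituting Σ_{j≠i} q_j = 2q_i yields q_i = 53/4.
Total output Q = 53/4 + 53/4 + 53/4 = 159/4.

39.75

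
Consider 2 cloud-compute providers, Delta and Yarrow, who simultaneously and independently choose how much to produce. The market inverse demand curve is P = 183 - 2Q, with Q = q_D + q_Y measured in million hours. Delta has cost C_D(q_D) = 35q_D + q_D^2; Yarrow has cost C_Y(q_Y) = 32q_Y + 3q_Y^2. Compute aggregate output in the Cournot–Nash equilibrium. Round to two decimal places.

Delta's profit: π_D = (183 - 2Q)q_D - (35q_D + q_D²). Setting ∂π_D/∂q_D = 0: 148 - 6q_D - 2(q_Y) = 0.
Yarrow's first-order condition: 151 - 10q_Y - 2(q_D) = 0.
Rearranging gives the reaction functions q_D = (148 - 2q_Y)/6 and q_Y = (151 - 2q_D)/10.
Solving the pair: q_D = 589/28, q_Y = 305/28.
Total output Q = 589/28 + 305/28 = 447/14.

31.93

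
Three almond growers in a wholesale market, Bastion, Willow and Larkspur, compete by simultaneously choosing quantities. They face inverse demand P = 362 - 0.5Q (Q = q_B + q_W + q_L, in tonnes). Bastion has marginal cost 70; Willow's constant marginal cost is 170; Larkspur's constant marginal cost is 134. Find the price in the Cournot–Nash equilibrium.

Bastion's profit: π_B = (362 - 0.5Q)q_B - (70q_B). Setting ∂π_B/∂q_B = 0: 292 - q_B - (1/2)(q_W + q_L) = 0.
Willow's profit: π_W = (362 - 0.5Q)q_W - (170q_W). Setting ∂π_W/∂q_W = 0: 192 - q_W - (1/2)(q_B + q_L) = 0.
Larkspur's first-order condition: 228 - q_L - (1/2)(q_B + q_W) = 0.
Adding the 3 conditions: 712 − Q − Q = 0, i.e. Q = 356.
Back-substituting: q_B = (292 − 178)/(1/2) = 228, q_W = (192 − 178)/(1/2) = 28, q_L = (228 − 178)/(1/2) = 100.
Total output Q = 356, so price P = 362 - (1/2)·356 = 184.

184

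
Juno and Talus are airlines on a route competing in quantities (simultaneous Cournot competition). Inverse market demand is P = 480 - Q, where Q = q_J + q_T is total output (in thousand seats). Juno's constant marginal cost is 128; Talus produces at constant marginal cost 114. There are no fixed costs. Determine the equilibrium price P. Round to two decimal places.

240.67

Juno's profit: π_J = (480 - Q)q_J - (128q_J). Setting ∂π_J/∂q_J = 0: 352 - 2q_J - (q_T) = 0.
Talus's profit: π_T = (480 - Q)q_T - (114q_T). Setting ∂π_T/∂q_T = 0: 366 - 2q_T - (q_J) = 0.
Rearranging gives the reaction functions q_J = (352 - q_T)/2 and q_T = (366 - q_J)/2.
Solving the pair: q_J = 338/3, q_T = 380/3.
Total output Q = 718/3, so price P = 480 - 718/3 = 722/3.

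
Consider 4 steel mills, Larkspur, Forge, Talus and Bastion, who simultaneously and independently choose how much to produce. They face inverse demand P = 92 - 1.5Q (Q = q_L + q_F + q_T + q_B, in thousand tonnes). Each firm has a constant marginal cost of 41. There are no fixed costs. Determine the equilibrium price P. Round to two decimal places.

51.20

Each firm earns π_i = (92 - 1.5Q)q_i - 41q_i.
First-order condition (treating rivals' output as given): 51 - 3q_i - (3/2)·Σ_{j≠i} q_j = 0.
With identical firms every q_j equals q_i, so Σ_{j≠i} q_j = 3q_i and 51 = (15/2)q_i, giving q_i = 34/5.
Total output Q = 136/5, so price P = 92 - (3/2)·(136/5) = 256/5.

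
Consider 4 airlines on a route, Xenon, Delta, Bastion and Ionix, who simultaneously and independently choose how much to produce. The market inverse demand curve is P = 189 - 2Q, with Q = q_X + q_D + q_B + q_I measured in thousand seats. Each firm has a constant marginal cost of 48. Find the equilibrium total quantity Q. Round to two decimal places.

56.40

A representative firm's profit is π_i = q_i(189 - 2Q) - 48q_i.
First-order condition (treating rivals' output as given): 141 - 4q_i - 2·Σ_{j≠i} q_j = 0.
By symmetry each firm produces the same amount; substituting Σ_{j≠i} q_j = 3q_i yields q_i = 141/10.
Total output Q = 141/10 + 141/10 + 141/10 + 141/10 = 282/5.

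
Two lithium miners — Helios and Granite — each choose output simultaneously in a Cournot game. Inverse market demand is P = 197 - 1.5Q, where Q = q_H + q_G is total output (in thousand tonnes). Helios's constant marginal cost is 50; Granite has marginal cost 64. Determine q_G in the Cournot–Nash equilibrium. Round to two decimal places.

Helios's profit: π_H = (197 - 1.5Q)q_H - (50q_H). Setting ∂π_H/∂q_H = 0: 147 - 3q_H - (3/2)(q_G) = 0.
Granite's first-order condition: 133 - 3q_G - (3/2)(q_H) = 0.
Best responses: q_H = (147 - (3/2)q_G)/3, q_G = (133 - (3/2)q_H)/3.
Solving the pair: q_H = 322/9, q_G = 238/9.

26.44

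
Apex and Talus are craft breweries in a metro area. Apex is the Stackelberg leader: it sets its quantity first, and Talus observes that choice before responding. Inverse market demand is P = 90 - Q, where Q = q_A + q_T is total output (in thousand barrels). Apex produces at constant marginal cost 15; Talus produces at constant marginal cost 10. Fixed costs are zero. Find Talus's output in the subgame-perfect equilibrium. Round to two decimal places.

22.50

Solve by backward induction. Given q_A, the follower Talus maximises π_T = (90 - q_A - q_T)q_T - 10q_T.
∂π_T/∂q_T = 80 - q_A - 2q_T = 0 gives the reaction function q_T = (80 - q_A)/2.
The leader anticipates this reaction. Substituting into P = 90 - Q gives P = 50 - (1/2)q_A, so π_A = (50 - (1/2)q_A)q_A - 15q_A.
Maximising: ∂π_A/∂q_A = 35 - q_A = 0, giving q_A = 35.
Then q_T = (80 - 35)/2 = 45/2.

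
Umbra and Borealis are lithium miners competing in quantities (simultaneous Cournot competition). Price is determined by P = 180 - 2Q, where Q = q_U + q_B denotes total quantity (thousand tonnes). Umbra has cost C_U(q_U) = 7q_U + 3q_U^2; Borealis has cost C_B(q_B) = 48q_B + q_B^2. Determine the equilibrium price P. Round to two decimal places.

117.57

Umbra's profit: π_U = (180 - 2Q)q_U - (7q_U + 3q_U²). Setting ∂π_U/∂q_U = 0: 173 - 10q_U - 2(q_B) = 0.
Borealis's first-order condition: 132 - 6q_B - 2(q_U) = 0.
Rearranging gives the reaction functions q_U = (173 - 2q_B)/10 and q_B = (132 - 2q_U)/6.
Solving the pair: q_U = 387/28, q_B = 487/28.
Total output Q = 437/14, so price P = 180 - 2·(437/14) = 823/7.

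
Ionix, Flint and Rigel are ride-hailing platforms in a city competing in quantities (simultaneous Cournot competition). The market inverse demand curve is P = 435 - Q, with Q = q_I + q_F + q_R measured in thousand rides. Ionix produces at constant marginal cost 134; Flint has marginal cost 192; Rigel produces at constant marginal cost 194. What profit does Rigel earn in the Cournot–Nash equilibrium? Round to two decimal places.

Ionix's profit: π_I = (435 - Q)q_I - (134q_I). Setting ∂π_I/∂q_I = 0: 301 - 2q_I - (q_F + q_R) = 0.
Flint's profit: π_F = (435 - Q)q_F - (192q_F). Setting ∂π_F/∂q_F = 0: 243 - 2q_F - (q_I + q_R) = 0.
Rigel's first-order condition: 241 - 2q_R - (q_I + q_F) = 0.
Summing all 3 equations gives 785 − 4Q = 0, hence Q = 785/4.
Back-substituting: q_I = (301 − 785/4) = 419/4, q_F = (243 − 785/4) = 187/4, q_R = (241 − 785/4) = 179/4.
Price P = 435 - 785/4 = 955/4.
Rigel's profit: (955/4 - 194)·(179/4) = 2002.5625.

2002.56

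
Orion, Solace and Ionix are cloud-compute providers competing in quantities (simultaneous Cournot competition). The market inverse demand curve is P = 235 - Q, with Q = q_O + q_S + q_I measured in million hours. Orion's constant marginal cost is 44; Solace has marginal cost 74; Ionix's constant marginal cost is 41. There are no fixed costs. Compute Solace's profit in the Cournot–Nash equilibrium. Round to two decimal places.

600.25

Orion's profit: π_O = (235 - Q)q_O - (44q_O). Setting ∂π_O/∂q_O = 0: 191 - 2q_O - (q_S + q_I) = 0.
Solace's profit: π_S = (235 - Q)q_S - (74q_S). Setting ∂π_S/∂q_S = 0: 161 - 2q_S - (q_O + q_I) = 0.
Ionix's profit: π_I = (235 - Q)q_I - (41q_I). Setting ∂π_I/∂q_I = 0: 194 - 2q_I - (q_O + q_S) = 0.
Adding the 3 first-order conditions: 546 − 4Q = 0, so Q = 273/2.
Back-substituting: q_O = (191 − 273/2) = 109/2, q_S = (161 − 273/2) = 49/2, q_I = (194 − 273/2) = 115/2.
Price P = 235 - 273/2 = 197/2.
Solace's profit: (197/2 - 74)·(49/2) = 600.2500.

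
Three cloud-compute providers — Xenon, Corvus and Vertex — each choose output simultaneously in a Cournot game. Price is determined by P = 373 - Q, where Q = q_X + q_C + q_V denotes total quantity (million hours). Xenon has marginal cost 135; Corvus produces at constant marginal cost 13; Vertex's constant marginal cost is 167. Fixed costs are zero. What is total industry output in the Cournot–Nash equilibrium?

201

Xenon's profit: π_X = (373 - Q)q_X - (135q_X). Setting ∂π_X/∂q_X = 0: 238 - 2q_X - (q_C + q_V) = 0.
Corvus's first-order condition: 360 - 2q_C - (q_X + q_V) = 0.
Vertex's first-order condition: 206 - 2q_V - (q_X + q_C) = 0.
Adding the 3 conditions: 804 − 2Q − 2Q = 0, i.e. Q = 201.
Back-substituting: q_X = (238 − 201) = 37, q_C = (360 − 201) = 159, q_V = (206 − 201) = 5.
Total output Q = 37 + 159 + 5 = 201.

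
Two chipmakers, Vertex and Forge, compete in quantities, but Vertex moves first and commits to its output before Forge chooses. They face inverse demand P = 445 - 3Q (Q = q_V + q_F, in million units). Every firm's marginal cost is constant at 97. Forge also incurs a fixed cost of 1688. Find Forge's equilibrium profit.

Solve by backward induction. Given q_V, the follower Forge maximises π_F = (445 - 3q_V - 3q_F)q_F - 97q_F.
Setting the follower's marginal profit to zero, 348 - 3q_V - 6q_F = 0, i.e. q_F = (348 - 3q_V)/6.
The leader anticipates this reaction. Substituting into P = 445 - 3Q gives P = 271 - (3/2)q_V, so π_V = (271 - (3/2)q_V)q_V - 97q_V.
Leader FOC: 174 - 3q_V = 0, so q_V = 58.
Then q_F = (348 - 3·58)/6 = 29.
Price P = 445 - 3·87 = 184.
Forge's profit: (184 - 97)·29 - 1688 = 835.

835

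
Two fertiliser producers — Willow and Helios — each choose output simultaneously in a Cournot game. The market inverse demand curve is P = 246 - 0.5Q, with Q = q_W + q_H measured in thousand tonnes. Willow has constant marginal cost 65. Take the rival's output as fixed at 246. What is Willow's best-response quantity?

With the rival's output fixed at 246, Willow's profit is π_W = (246 - (1/2)·246 - (1/2)q_W)q_W - (65q_W) = (123 - (1/2)q_W)q_W - (65q_W).
∂π_W/∂q_W = 58 - q_W = 0, so q_W = 58.

58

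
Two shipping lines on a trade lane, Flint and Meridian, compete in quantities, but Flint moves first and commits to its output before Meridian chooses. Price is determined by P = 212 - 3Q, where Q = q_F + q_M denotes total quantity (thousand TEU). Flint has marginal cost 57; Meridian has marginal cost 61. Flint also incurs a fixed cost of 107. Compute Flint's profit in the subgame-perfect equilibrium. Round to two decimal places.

946.38

Solve by backward induction. Given q_F, the follower Meridian maximises π_M = (212 - 3q_F - 3q_M)q_M - 61q_M.
∂π_M/∂q_M = 151 - 3q_F - 6q_M = 0 gives the reaction function q_M = (151 - 3q_F)/6.
Flint substitutes q_M(q_F) into its own profit: π_F = q_F(212 - 3q_F - (151 - 3q_F)/2) - 57q_F = (273/2 - (3/2)q_F)q_F - 57q_F.
The leader's first-order condition 159/2 - 3q_F = 0 yields q_F = 53/2.
Then q_M = (151 - 3·(53/2))/6 = 143/12.
Price P = 212 - 3·(461/12) = 387/4.
Flint's profit: (387/4 - 57)·(53/2) - 107 = 946.3750.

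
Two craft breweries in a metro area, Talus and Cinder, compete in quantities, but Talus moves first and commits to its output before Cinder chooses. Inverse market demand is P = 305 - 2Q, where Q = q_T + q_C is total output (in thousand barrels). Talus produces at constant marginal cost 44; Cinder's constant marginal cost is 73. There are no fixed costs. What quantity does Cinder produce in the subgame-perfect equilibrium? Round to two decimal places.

21.75

The follower Cinder best-responds to any q_T: π_C = (305 - 2Q)q_C - 73q_C.
∂π_C/∂q_C = 232 - 2q_T - 4q_C = 0 gives the reaction function q_C = (232 - 2q_T)/4.
The leader anticipates this reaction. Substituting into P = 305 - 2Q gives P = 189 - q_T, so π_T = (189 - q_T)q_T - 44q_T.
Leader FOC: 145 - 2q_T = 0, so q_T = 145/2.
Then q_C = (232 - 2·(145/2))/4 = 87/4.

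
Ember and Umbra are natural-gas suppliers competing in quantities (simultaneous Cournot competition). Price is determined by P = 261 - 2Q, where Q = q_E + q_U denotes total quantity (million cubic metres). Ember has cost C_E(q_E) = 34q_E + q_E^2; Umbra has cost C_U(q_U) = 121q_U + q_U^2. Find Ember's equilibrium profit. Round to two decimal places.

Ember's profit: π_E = (261 - 2Q)q_E - (34q_E + q_E²). Setting ∂π_E/∂q_E = 0: 227 - 6q_E - 2(q_U) = 0.
Umbra's profit: π_U = (261 - 2Q)q_U - (121q_U + q_U²). Setting ∂π_U/∂q_U = 0: 140 - 6q_U - 2(q_E) = 0.
Best responses: q_E = (227 - 2q_U)/6, q_U = (140 - 2q_E)/6.
Substituting one into the other gives q_E = 541/16 and q_U = 193/16.
Price P = 261 - 2·(367/8) = 677/4.
Ember's profit: (677/4)·(541/16) - 34·(541/16) - (541/16)² = 3429.8555.

3429.86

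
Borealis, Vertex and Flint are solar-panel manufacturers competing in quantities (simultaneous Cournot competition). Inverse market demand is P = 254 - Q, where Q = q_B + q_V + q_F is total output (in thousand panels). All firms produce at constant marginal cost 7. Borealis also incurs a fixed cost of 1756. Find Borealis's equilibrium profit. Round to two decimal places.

2057.06

A representative firm's profit is π_i = q_i(254 - Q) - 7q_i.
Setting ∂π_i/∂q_i = 0 with rivals' quantities fixed: 247 - 2q_i - Σ_{j≠i} q_j = 0.
By symmetry each firm produces the same amount; substituting Σ_{j≠i} q_j = 2q_i yields q_i = 247/4.
Price P = 254 - 741/4 = 275/4.
Borealis's profit: (275/4 - 7)·(247/4) - 1756 = 2057.0625.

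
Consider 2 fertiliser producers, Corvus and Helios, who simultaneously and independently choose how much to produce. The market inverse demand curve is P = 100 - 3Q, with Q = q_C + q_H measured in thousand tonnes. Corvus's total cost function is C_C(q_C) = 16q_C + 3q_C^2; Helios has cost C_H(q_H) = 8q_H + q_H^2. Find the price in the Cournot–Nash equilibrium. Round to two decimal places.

Corvus's profit: π_C = (100 - 3Q)q_C - (16q_C + 3q_C²). Setting ∂π_C/∂q_C = 0: 84 - 12q_C - 3(q_H) = 0.
Helios's profit: π_H = (100 - 3Q)q_H - (8q_H + q_H²). Setting ∂π_H/∂q_H = 0: 92 - 8q_H - 3(q_C) = 0.
So q_C = (84 - 3q_H)/12 and q_H = (92 - 3q_C)/8.
Substituting one into the other gives q_C = 132/29 and q_H = 284/29.
Total output Q = 416/29, so price P = 100 - 3·(416/29) = 1652/29.

56.97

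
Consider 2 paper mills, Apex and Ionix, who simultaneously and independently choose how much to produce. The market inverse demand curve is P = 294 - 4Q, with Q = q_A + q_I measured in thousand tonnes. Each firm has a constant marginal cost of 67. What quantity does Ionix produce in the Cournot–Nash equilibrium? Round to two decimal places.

Each firm earns π_i = (294 - 4Q)q_i - 67q_i.
First-order condition (treating rivals' output as given): 227 - 8q_i - 4q_j = 0.
With identical firms every q_j equals q_i, so q_j = q_i and 227 = 12q_i, giving q_i = 227/12.

18.92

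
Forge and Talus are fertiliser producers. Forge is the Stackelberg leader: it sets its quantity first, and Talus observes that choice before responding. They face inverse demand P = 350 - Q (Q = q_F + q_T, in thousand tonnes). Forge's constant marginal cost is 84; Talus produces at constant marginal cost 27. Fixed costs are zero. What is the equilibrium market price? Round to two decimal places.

The follower Talus best-responds to any q_F: π_T = (350 - Q)q_T - 27q_T.
Follower FOC: 323 - q_F - 2q_T = 0, so q_T(q_F) = (323 - q_F)/2.
The leader anticipates this reaction. Substituting into P = 350 - Q gives P = 377/2 - (1/2)q_F, so π_F = (377/2 - (1/2)q_F)q_F - 84q_F.
Leader FOC: 209/2 - q_F = 0, so q_F = 209/2.
Then q_T = (323 - 209/2)/2 = 437/4.
Total output Q = 855/4, so price P = 350 - 855/4 = 545/4.

136.25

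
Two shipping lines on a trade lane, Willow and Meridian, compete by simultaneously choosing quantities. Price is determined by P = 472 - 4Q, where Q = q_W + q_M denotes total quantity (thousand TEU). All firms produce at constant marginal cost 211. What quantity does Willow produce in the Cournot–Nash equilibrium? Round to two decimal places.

21.75

Each firm earns π_i = (472 - 4Q)q_i - 211q_i.
Setting ∂π_i/∂q_i = 0 with rivals' quantities fixed: 261 - 8q_i - 4q_j = 0.
With identical firms every q_j equals q_i, so q_j = q_i and 261 = 12q_i, giving q_i = 87/4.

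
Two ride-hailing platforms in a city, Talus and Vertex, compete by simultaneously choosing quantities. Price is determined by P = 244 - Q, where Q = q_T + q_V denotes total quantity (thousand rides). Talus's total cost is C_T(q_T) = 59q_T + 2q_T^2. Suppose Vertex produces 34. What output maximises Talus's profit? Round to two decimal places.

25.17

With the rival's output fixed at 34, Talus's profit is π_T = (244 - 34 - q_T)q_T - (59q_T + 2q_T²) = (210 - q_T)q_T - (59q_T + 2q_T²).
∂π_T/∂q_T = 151 - 6q_T = 0, so q_T = 151/6.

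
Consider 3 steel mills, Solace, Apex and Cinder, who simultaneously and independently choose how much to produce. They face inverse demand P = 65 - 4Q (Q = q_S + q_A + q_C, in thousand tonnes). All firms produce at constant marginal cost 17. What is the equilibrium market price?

Each firm earns π_i = (65 - 4Q)q_i - 17q_i.
Setting ∂π_i/∂q_i = 0 with rivals' quantities fixed: 48 - 8q_i - 4·Σ_{j≠i} q_j = 0.
With identical firms every q_j equals q_i, so Σ_{j≠i} q_j = 2q_i and 48 = 16q_i, giving q_i = 3.
Total output Q = 9, so price P = 65 - 4·9 = 29.

29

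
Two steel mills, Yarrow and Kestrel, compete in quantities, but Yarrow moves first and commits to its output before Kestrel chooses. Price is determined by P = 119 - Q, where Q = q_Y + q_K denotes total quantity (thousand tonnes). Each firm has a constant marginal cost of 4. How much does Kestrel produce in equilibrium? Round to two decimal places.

Solve by backward induction. Given q_Y, the follower Kestrel maximises π_K = (119 - q_Y - q_K)q_K - 4q_K.
∂π_K/∂q_K = 115 - q_Y - 2q_K = 0 gives the reaction function q_K = (115 - q_Y)/2.
The leader anticipates this reaction. Substituting into P = 119 - Q gives P = 123/2 - (1/2)q_Y, so π_Y = (123/2 - (1/2)q_Y)q_Y - 4q_Y.
Maximising: ∂π_Y/∂q_Y = 115/2 - q_Y = 0, giving q_Y = 115/2.
Then q_K = (115 - 115/2)/2 = 115/4.

28.75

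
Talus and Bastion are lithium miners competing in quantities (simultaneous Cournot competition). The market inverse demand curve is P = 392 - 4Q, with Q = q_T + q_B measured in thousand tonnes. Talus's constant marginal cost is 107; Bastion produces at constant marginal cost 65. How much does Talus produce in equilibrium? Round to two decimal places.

Talus's profit: π_T = (392 - 4Q)q_T - (107q_T). Setting ∂π_T/∂q_T = 0: 285 - 8q_T - 4(q_B) = 0.
Bastion's profit: π_B = (392 - 4Q)q_B - (65q_B). Setting ∂π_B/∂q_B = 0: 327 - 8q_B - 4(q_T) = 0.
So q_T = (285 - 4q_B)/8 and q_B = (327 - 4q_T)/8.
Substituting one into the other gives q_T = 81/4 and q_B = 123/4.

20.25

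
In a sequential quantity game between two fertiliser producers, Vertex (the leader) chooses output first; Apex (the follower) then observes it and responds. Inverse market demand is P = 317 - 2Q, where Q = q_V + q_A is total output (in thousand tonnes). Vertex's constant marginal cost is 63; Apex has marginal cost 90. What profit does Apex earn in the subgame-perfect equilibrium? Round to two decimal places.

Solve by backward induction. Given q_V, the follower Apex maximises π_A = (317 - 2q_V - 2q_A)q_A - 90q_A.
Follower FOC: 227 - 2q_V - 4q_A = 0, so q_A(q_V) = (227 - 2q_V)/4.
The leader anticipates this reaction. Substituting into P = 317 - 2Q gives P = 407/2 - q_V, so π_V = (407/2 - q_V)q_V - 63q_V.
The leader's first-order condition 281/2 - 2q_V = 0 yields q_V = 281/4.
Then q_A = (227 - 2·(281/4))/4 = 173/8.
Price P = 317 - 2·(735/8) = 533/4.
Apex's profit: (533/4 - 90)·(173/8) = 935.2813.

935.28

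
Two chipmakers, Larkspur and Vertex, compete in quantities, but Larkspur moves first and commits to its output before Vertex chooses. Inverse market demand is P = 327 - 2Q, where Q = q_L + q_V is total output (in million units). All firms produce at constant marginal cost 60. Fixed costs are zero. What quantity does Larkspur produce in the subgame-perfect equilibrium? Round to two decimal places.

66.75

The follower Vertex best-responds to any q_L: π_V = (327 - 2Q)q_V - 60q_V.
Setting the follower's marginal profit to zero, 267 - 2q_L - 4q_V = 0, i.e. q_V = (267 - 2q_L)/4.
The leader anticipates this reaction. Substituting into P = 327 - 2Q gives P = 387/2 - q_L, so π_L = (387/2 - q_L)q_L - 60q_L.
Maximising: ∂π_L/∂q_L = 267/2 - 2q_L = 0, giving q_L = 267/4.
Then q_V = (267 - 2·(267/4))/4 = 267/8.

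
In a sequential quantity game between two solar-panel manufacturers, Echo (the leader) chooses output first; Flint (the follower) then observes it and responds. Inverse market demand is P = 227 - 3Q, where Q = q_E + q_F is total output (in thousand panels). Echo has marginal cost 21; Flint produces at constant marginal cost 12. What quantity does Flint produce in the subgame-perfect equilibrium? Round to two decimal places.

19.42

Solve by backward induction. Given q_E, the follower Flint maximises π_F = (227 - 3q_E - 3q_F)q_F - 12q_F.
∂π_F/∂q_F = 215 - 3q_E - 6q_F = 0 gives the reaction function q_F = (215 - 3q_E)/6.
Echo substitutes q_F(q_E) into its own profit: π_E = q_E(227 - 3q_E - (215 - 3q_E)/2) - 21q_E = (239/2 - (3/2)q_E)q_E - 21q_E.
The leader's first-order condition 197/2 - 3q_E = 0 yields q_E = 197/6.
Then q_F = (215 - 3·(197/6))/6 = 233/12.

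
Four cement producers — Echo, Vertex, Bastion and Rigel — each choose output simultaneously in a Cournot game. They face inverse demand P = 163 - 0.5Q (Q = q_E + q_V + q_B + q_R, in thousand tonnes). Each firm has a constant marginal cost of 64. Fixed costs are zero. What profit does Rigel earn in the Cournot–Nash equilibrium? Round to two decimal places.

784.08

A representative firm's profit is π_i = q_i(163 - 0.5Q) - 64q_i.
Setting ∂π_i/∂q_i = 0 with rivals' quantities fixed: 99 - q_i - (1/2)·Σ_{j≠i} q_j = 0.
By symmetry each firm produces the same amount; substituting Σ_{j≠i} q_j = 3q_i yields q_i = 99/(5/2) = 198/5.
Price P = 163 - (1/2)·(792/5) = 419/5.
Rigel's profit: (419/5 - 64)·(198/5) = 784.0800.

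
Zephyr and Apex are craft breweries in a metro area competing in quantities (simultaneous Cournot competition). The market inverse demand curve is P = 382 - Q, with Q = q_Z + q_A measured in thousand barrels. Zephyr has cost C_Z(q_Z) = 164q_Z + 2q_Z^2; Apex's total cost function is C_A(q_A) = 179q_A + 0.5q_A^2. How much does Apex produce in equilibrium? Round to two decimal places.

Zephyr's profit: π_Z = (382 - Q)q_Z - (164q_Z + 2q_Z²). Setting ∂π_Z/∂q_Z = 0: 218 - 6q_Z - (q_A) = 0.
Apex's profit: π_A = (382 - Q)q_A - (179q_A + (1/2)q_A²). Setting ∂π_A/∂q_A = 0: 203 - 3q_A - (q_Z) = 0.
So q_Z = (218 - q_A)/6 and q_A = (203 - q_Z)/3.
Solving the pair: q_Z = 451/17, q_A = 1000/17.

58.82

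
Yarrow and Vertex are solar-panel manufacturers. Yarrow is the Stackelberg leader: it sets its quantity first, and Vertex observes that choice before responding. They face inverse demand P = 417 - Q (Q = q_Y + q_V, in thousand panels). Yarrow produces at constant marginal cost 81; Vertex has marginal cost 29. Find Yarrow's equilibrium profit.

The follower Vertex best-responds to any q_Y: π_V = (417 - Q)q_V - 29q_V.
Setting the follower's marginal profit to zero, 388 - q_Y - 2q_V = 0, i.e. q_V = (388 - q_Y)/2.
The leader anticipates this reaction. Substituting into P = 417 - Q gives P = 223 - (1/2)q_Y, so π_Y = (223 - (1/2)q_Y)q_Y - 81q_Y.
The leader's first-order condition 142 - q_Y = 0 yields q_Y = 142.
Then q_V = (388 - 142)/2 = 123.
Price P = 417 - 265 = 152.
Yarrow's profit: (152 - 81)·142 = 10082.

10082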